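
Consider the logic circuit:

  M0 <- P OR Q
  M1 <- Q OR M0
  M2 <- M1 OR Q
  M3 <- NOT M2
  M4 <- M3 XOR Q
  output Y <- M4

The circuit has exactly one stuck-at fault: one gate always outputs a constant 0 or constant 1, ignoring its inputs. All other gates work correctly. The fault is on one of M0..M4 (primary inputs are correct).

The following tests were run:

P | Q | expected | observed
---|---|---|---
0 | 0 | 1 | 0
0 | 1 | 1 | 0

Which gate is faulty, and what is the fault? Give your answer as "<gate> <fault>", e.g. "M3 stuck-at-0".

M4 stuck-at-0

Fault-free values for test 1 (P=0, Q=0): M0=0, M1=0, M2=0, M3=1, M4=1, giving Y=1. Observed 0.
Test 1: faults giving observed 0 are {M0 stuck-at-1, M1 stuck-at-1, M2 stuck-at-1, M3 stuck-at-0, M4 stuck-at-0}.
Test 2 (P=0, Q=1): fault-free M0=1, M1=1, M2=1, M3=0, M4=1 → 1; observed 0. Eliminates M0 stuck-at-1, M1 stuck-at-1, M2 stuck-at-1, M3 stuck-at-0.
Only M4 stuck-at-0 is consistent with every test.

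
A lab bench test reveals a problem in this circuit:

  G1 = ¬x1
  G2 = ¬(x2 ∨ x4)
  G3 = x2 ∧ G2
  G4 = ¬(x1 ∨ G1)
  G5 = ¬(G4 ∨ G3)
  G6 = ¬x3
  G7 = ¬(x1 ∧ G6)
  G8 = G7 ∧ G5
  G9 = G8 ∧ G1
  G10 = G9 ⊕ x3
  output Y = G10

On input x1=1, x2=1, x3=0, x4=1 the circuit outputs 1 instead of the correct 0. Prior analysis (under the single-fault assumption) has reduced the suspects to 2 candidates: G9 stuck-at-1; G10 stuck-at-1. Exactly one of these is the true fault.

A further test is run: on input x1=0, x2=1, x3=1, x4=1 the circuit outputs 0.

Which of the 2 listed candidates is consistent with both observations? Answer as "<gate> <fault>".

G9 stuck-at-1

Evaluate each candidate on input x1=0, x2=1, x3=1, x4=1:
  G9 stuck-at-1: G1=1, G2=0, G3=0, G4=0, G5=1, G6=0, G7=1, G8=1, G9=1 [stuck-at-1], G10=0 → 0 — matches
  G10 stuck-at-1: G1=1, G2=0, G3=0, G4=0, G5=1, G6=0, G7=1, G8=1, G9=1, G10=1 [stuck-at-1] → 1 — eliminated
Only G9 stuck-at-1 reproduces the observed 0.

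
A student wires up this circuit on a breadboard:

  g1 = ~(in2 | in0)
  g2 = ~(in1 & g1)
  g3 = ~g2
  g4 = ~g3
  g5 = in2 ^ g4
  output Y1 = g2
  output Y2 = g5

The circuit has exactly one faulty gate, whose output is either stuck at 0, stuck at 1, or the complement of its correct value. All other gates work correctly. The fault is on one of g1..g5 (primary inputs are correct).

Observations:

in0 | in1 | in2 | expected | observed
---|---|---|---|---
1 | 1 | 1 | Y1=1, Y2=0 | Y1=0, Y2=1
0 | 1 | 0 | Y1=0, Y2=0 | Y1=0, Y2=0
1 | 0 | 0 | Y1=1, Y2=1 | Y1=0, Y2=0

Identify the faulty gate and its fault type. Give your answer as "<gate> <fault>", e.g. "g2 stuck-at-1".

g2 stuck-at-0

Fault-free values for test 1 (in0=1, in1=1, in2=1): g1=0, g2=1, g3=0, g4=1, g5=0, giving Y1=1, Y2=0. Observed Y1=0, Y2=1.
Test 1: faults giving observed Y1=0, Y2=1 are {g1 stuck-at-1, g1 inverted output, g2 stuck-at-0, g2 inverted output}.
Test 2 (in0=0, in1=1, in2=0): fault-free g1=1, g2=0, g3=1, g4=0, g5=0 → Y1=0, Y2=0; observed Y1=0, Y2=0. Eliminates g1 inverted output, g2 inverted output.
Test 3 (in0=1, in1=0, in2=0): fault-free g1=0, g2=1, g3=0, g4=1, g5=1 → Y1=1, Y2=1; observed Y1=0, Y2=0. Eliminates g1 stuck-at-1.
Only g2 stuck-at-0 is consistent with every test.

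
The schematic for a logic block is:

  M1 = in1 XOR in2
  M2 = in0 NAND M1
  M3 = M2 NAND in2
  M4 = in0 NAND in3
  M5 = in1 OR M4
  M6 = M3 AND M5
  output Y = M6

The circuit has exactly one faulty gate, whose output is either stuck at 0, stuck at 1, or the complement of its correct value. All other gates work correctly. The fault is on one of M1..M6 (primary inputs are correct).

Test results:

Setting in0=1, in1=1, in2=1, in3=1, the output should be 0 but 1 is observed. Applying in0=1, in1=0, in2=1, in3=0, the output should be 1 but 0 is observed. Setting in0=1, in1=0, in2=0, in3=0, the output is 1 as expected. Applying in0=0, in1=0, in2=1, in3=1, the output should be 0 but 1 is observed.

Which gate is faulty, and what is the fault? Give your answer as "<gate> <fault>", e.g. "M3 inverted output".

M2 inverted output

Fault-free values for test 1 (in0=1, in1=1, in2=1, in3=1): M1=0, M2=1, M3=0, M4=0, M5=1, M6=0, giving Y=0. Observed 1.
Test 1: faults giving observed 1 are {M1 stuck-at-1, M1 inverted output, M2 stuck-at-0, M2 inverted output, M3 stuck-at-1, M3 inverted output, M6 stuck-at-1, M6 inverted output}.
Test 2 (in0=1, in1=0, in2=1, in3=0): fault-free M1=1, M2=0, M3=1, M4=1, M5=1, M6=1 → 1; observed 0. Eliminates M1 stuck-at-1, M2 stuck-at-0, M3 stuck-at-1, M6 stuck-at-1.
Test 3 (in0=1, in1=0, in2=0, in3=0): fault-free M1=0, M2=1, M3=1, M4=1, M5=1, M6=1 → 1; observed 1. Eliminates M3 inverted output, M6 inverted output.
Test 4 (in0=0, in1=0, in2=1, in3=1): fault-free M1=1, M2=1, M3=0, M4=1, M5=1, M6=0 → 0; observed 1. Eliminates M1 inverted output.
Only M2 inverted output is consistent with every test.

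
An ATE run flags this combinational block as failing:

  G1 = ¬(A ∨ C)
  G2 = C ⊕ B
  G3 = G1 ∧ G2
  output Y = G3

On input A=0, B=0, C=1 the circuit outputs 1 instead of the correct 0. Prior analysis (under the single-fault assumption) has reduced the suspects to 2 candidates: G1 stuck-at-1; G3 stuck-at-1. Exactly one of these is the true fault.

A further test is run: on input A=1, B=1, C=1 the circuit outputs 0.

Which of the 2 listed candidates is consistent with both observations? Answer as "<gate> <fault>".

G1 stuck-at-1

Evaluate each candidate on input A=1, B=1, C=1:
  G1 stuck-at-1: G1=1 [stuck-at-1], G2=0, G3=0 → 0 — matches
  G3 stuck-at-1: G1=0, G2=0, G3=1 [stuck-at-1] → 1 — eliminated
Only G1 stuck-at-1 reproduces the observed 0.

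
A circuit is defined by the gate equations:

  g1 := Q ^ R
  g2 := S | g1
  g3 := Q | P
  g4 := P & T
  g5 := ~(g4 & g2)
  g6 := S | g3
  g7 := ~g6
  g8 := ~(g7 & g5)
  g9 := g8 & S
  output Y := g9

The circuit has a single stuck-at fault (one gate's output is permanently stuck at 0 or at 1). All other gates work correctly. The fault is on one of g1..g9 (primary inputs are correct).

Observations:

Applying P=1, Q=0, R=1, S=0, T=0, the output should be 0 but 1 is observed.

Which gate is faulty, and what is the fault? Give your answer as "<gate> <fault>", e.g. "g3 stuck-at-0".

Fault-free values for test 1 (P=1, Q=0, R=1, S=0, T=0): g1=1, g2=1, g3=1, g4=0, g5=1, g6=1, g7=0, g8=1, g9=0, giving Y=0. Observed 1.
Test 1: faults giving observed 1 are {g9 stuck-at-1}.
Only g9 stuck-at-1 is consistent with every test.

g9 stuck-at-1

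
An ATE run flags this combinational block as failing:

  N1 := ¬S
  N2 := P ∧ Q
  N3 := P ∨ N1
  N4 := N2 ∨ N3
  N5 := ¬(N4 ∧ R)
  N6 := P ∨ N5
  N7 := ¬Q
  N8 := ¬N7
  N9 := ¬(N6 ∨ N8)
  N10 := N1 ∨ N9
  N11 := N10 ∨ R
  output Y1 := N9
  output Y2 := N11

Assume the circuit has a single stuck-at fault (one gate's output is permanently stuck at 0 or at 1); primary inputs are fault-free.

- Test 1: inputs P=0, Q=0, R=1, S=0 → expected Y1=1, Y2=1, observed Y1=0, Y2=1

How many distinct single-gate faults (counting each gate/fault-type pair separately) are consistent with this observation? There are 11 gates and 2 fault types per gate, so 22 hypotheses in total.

8

Fault-free: N1=1, N2=0, N3=1, N4=1, N5=0, N6=0, N7=1, N8=0, N9=1, N10=1, N11=1 → Y1=1, Y2=1. Observed Y1=0, Y2=1.
  N1: stuck-at-0 ✓; others ✗
  N2: none of the 2 fault types match ✗
  N3: stuck-at-0 ✓; others ✗
  N4: stuck-at-0 ✓; others ✗
  N5: stuck-at-1 ✓; others ✗
  N6: stuck-at-1 ✓; others ✗
  N7: stuck-at-0 ✓; others ✗
  N8: stuck-at-1 ✓; others ✗
  N9: stuck-at-0 ✓; others ✗
  N10: none of the 2 fault types match ✗
  N11: none of the 2 fault types match ✗
Consistent faults: {N1 stuck-at-0, N3 stuck-at-0, N4 stuck-at-0, N5 stuck-at-1, N6 stuck-at-1, N7 stuck-at-0, N8 stuck-at-1, N9 stuck-at-0} — 8 in all.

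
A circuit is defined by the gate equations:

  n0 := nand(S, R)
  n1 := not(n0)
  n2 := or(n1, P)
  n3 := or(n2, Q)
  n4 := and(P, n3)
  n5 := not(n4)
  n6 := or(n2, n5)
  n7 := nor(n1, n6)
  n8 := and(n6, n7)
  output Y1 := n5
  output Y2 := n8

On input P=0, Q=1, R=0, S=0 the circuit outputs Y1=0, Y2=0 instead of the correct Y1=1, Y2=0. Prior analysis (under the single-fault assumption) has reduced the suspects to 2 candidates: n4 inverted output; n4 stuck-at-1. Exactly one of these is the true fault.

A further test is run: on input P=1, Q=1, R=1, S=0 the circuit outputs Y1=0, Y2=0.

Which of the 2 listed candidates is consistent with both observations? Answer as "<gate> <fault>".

n4 stuck-at-1

Evaluate each candidate on input P=1, Q=1, R=1, S=0:
  n4 inverted output: n0=1, n1=0, n2=1, n3=1, n4=0 [inverted output], n5=1, n6=1, n7=0, n8=0 → Y1=1, Y2=0 — eliminated
  n4 stuck-at-1: n0=1, n1=0, n2=1, n3=1, n4=1 [stuck-at-1], n5=0, n6=1, n7=0, n8=0 → Y1=0, Y2=0 — matches
Only n4 stuck-at-1 reproduces the observed Y1=0, Y2=0.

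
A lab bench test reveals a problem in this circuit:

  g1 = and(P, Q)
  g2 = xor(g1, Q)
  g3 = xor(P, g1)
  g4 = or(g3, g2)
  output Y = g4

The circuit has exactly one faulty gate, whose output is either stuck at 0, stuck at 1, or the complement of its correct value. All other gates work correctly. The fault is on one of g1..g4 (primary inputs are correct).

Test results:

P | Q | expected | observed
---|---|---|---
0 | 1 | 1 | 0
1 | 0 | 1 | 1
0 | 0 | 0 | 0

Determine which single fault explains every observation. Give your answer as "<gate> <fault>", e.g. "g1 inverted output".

Fault-free values for test 1 (P=0, Q=1): g1=0, g2=1, g3=0, g4=1, giving Y=1. Observed 0.
Test 1: faults giving observed 0 are {g2 stuck-at-0, g2 inverted output, g4 stuck-at-0, g4 inverted output}.
Test 2 (P=1, Q=0): fault-free g1=0, g2=0, g3=1, g4=1 → 1; observed 1. Eliminates g4 stuck-at-0, g4 inverted output.
Test 3 (P=0, Q=0): fault-free g1=0, g2=0, g3=0, g4=0 → 0; observed 0. Eliminates g2 inverted output.
Only g2 stuck-at-0 is consistent with every test.

g2 stuck-at-0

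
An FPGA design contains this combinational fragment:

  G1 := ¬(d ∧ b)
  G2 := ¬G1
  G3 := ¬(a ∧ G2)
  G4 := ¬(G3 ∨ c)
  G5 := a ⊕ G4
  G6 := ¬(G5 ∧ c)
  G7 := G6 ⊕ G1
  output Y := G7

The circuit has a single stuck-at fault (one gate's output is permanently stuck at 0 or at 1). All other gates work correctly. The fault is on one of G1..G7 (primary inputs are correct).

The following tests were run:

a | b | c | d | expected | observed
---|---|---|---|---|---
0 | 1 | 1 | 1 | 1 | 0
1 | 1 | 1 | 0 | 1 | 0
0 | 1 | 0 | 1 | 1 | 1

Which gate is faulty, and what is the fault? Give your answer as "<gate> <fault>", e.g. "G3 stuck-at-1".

Fault-free values for test 1 (a=0, b=1, c=1, d=1): G1=0, G2=1, G3=1, G4=0, G5=0, G6=1, G7=1, giving Y=1. Observed 0.
Test 1: faults giving observed 0 are {G1 stuck-at-1, G4 stuck-at-1, G5 stuck-at-1, G6 stuck-at-0, G7 stuck-at-0}.
Test 2 (a=1, b=1, c=1, d=0): fault-free G1=1, G2=0, G3=1, G4=0, G5=1, G6=0, G7=1 → 1; observed 0. Eliminates G1 stuck-at-1, G5 stuck-at-1, G6 stuck-at-0.
Test 3 (a=0, b=1, c=0, d=1): fault-free G1=0, G2=1, G3=1, G4=0, G5=0, G6=1, G7=1 → 1; observed 1. Eliminates G7 stuck-at-0.
Only G4 stuck-at-1 is consistent with every test.

G4 stuck-at-1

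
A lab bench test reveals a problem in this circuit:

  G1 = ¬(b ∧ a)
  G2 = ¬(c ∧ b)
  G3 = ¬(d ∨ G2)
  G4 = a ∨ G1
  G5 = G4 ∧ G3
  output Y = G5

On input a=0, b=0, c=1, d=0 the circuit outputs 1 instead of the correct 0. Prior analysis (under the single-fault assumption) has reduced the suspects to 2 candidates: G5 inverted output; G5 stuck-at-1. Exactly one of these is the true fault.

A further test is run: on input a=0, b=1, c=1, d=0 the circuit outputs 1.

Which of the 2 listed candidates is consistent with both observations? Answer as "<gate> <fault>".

G5 stuck-at-1

Evaluate each candidate on input a=0, b=1, c=1, d=0:
  G5 inverted output: G1=1, G2=0, G3=1, G4=1, G5=0 [inverted output] → 0 — eliminated
  G5 stuck-at-1: G1=1, G2=0, G3=1, G4=1, G5=1 [stuck-at-1] → 1 — matches
Only G5 stuck-at-1 reproduces the observed 1.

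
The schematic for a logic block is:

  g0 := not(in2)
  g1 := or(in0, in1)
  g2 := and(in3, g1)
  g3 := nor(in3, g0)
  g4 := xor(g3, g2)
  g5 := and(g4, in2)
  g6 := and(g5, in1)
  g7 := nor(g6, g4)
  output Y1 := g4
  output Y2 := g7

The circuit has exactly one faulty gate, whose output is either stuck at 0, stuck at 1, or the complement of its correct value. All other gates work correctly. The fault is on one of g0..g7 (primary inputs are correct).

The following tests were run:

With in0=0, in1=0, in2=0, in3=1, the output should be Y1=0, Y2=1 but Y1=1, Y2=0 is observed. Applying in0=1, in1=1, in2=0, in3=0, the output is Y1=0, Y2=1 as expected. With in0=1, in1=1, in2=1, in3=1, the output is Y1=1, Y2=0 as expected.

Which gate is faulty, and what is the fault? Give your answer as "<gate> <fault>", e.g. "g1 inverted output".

Fault-free values for test 1 (in0=0, in1=0, in2=0, in3=1): g0=1, g1=0, g2=0, g3=0, g4=0, g5=0, g6=0, g7=1, giving Y1=0, Y2=1. Observed Y1=1, Y2=0.
Test 1: faults giving observed Y1=1, Y2=0 are {g1 stuck-at-1, g1 inverted output, g2 stuck-at-1, g2 inverted output, g3 stuck-at-1, g3 inverted output, g4 stuck-at-1, g4 inverted output}.
Test 2 (in0=1, in1=1, in2=0, in3=0): fault-free g0=1, g1=1, g2=0, g3=0, g4=0, g5=0, g6=0, g7=1 → Y1=0, Y2=1; observed Y1=0, Y2=1. Eliminates g2 stuck-at-1, g2 inverted output, g3 stuck-at-1, g3 inverted output, g4 stuck-at-1, g4 inverted output.
Test 3 (in0=1, in1=1, in2=1, in3=1): fault-free g0=0, g1=1, g2=1, g3=0, g4=1, g5=1, g6=1, g7=0 → Y1=1, Y2=0; observed Y1=1, Y2=0. Eliminates g1 inverted output.
Only g1 stuck-at-1 is consistent with every test.

g1 stuck-at-1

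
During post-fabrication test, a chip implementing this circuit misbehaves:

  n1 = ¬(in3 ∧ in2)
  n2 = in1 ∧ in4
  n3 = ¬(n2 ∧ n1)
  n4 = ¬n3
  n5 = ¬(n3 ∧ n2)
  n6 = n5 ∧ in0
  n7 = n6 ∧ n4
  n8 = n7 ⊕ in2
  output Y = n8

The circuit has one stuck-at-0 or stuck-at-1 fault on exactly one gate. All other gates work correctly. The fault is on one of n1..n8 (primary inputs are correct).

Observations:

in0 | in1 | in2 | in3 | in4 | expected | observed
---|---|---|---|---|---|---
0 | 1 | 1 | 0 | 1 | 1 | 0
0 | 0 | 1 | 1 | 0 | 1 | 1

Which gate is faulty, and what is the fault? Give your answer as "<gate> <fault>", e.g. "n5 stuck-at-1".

n6 stuck-at-1

Fault-free values for test 1 (in0=0, in1=1, in2=1, in3=0, in4=1): n1=1, n2=1, n3=0, n4=1, n5=1, n6=0, n7=0, n8=1, giving Y=1. Observed 0.
Test 1: faults giving observed 0 are {n6 stuck-at-1, n7 stuck-at-1, n8 stuck-at-0}.
Test 2 (in0=0, in1=0, in2=1, in3=1, in4=0): fault-free n1=0, n2=0, n3=1, n4=0, n5=1, n6=0, n7=0, n8=1 → 1; observed 1. Eliminates n7 stuck-at-1, n8 stuck-at-0.
Only n6 stuck-at-1 is consistent with every test.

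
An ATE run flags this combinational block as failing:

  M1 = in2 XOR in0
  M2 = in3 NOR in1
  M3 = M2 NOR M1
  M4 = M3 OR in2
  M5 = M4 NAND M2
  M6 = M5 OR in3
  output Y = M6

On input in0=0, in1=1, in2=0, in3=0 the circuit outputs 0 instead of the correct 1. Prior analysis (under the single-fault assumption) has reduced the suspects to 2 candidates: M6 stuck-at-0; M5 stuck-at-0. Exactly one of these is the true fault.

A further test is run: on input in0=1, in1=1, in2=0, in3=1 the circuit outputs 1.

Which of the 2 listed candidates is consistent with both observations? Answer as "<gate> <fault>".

M5 stuck-at-0

Evaluate each candidate on input in0=1, in1=1, in2=0, in3=1:
  M6 stuck-at-0: M1=1, M2=0, M3=0, M4=0, M5=1, M6=0 [stuck-at-0] → 0 — eliminated
  M5 stuck-at-0: M1=1, M2=0, M3=0, M4=0, M5=0 [stuck-at-0], M6=1 → 1 — matches
Only M5 stuck-at-0 reproduces the observed 1.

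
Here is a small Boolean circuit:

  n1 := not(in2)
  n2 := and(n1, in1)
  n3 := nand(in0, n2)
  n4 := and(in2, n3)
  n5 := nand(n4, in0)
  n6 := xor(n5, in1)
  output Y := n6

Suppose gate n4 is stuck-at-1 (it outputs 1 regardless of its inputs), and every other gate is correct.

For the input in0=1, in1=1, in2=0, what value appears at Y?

Propagate with n4 forced: n1=1, n2=1, n3=0, n4=1 [stuck-at-1], n5=0, n6=1.
So Y = 1. (Without the fault it would be 0.)

1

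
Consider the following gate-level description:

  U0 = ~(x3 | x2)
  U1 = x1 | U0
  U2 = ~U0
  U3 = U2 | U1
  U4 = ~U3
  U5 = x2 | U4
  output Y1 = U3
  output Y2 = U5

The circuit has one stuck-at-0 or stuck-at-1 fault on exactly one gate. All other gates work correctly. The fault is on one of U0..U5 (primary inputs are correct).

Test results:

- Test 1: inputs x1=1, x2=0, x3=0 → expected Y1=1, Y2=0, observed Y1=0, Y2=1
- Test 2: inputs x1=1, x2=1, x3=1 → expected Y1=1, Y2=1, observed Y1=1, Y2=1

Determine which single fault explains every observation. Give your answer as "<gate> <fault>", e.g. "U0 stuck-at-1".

U1 stuck-at-0

Fault-free values for test 1 (x1=1, x2=0, x3=0): U0=1, U1=1, U2=0, U3=1, U4=0, U5=0, giving Y1=1, Y2=0. Observed Y1=0, Y2=1.
Test 1: faults giving observed Y1=0, Y2=1 are {U1 stuck-at-0, U3 stuck-at-0}.
Test 2 (x1=1, x2=1, x3=1): fault-free U0=0, U1=1, U2=1, U3=1, U4=0, U5=1 → Y1=1, Y2=1; observed Y1=1, Y2=1. Eliminates U3 stuck-at-0.
Only U1 stuck-at-0 is consistent with every test.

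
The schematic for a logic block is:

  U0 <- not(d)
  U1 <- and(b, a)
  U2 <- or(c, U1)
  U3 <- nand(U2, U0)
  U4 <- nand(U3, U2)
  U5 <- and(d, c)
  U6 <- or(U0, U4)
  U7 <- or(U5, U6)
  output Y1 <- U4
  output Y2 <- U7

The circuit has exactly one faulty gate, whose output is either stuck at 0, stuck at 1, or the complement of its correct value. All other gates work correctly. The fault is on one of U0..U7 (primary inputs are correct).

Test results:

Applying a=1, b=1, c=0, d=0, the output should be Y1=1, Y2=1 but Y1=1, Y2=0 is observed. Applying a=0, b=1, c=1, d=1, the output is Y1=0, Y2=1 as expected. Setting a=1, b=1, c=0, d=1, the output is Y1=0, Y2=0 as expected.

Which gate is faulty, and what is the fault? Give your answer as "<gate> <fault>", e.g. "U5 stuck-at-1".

U6 stuck-at-0

Fault-free values for test 1 (a=1, b=1, c=0, d=0): U0=1, U1=1, U2=1, U3=0, U4=1, U5=0, U6=1, U7=1, giving Y1=1, Y2=1. Observed Y1=1, Y2=0.
Test 1: faults giving observed Y1=1, Y2=0 are {U6 stuck-at-0, U6 inverted output, U7 stuck-at-0, U7 inverted output}.
Test 2 (a=0, b=1, c=1, d=1): fault-free U0=0, U1=0, U2=1, U3=1, U4=0, U5=1, U6=0, U7=1 → Y1=0, Y2=1; observed Y1=0, Y2=1. Eliminates U7 stuck-at-0, U7 inverted output.
Test 3 (a=1, b=1, c=0, d=1): fault-free U0=0, U1=1, U2=1, U3=1, U4=0, U5=0, U6=0, U7=0 → Y1=0, Y2=0; observed Y1=0, Y2=0. Eliminates U6 inverted output.
Only U6 stuck-at-0 is consistent with every test.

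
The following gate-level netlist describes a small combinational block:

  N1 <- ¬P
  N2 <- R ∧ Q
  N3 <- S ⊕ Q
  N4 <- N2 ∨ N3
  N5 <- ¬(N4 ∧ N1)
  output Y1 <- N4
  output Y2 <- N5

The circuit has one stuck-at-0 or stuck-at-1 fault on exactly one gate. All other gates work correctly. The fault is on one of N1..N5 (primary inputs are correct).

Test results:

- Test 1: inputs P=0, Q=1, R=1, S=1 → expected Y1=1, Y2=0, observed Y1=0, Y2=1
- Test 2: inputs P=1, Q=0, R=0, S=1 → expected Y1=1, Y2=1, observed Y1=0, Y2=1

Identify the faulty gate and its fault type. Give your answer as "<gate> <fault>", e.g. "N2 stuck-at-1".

N4 stuck-at-0

Fault-free values for test 1 (P=0, Q=1, R=1, S=1): N1=1, N2=1, N3=0, N4=1, N5=0, giving Y1=1, Y2=0. Observed Y1=0, Y2=1.
Test 1: faults giving observed Y1=0, Y2=1 are {N2 stuck-at-0, N4 stuck-at-0}.
Test 2 (P=1, Q=0, R=0, S=1): fault-free N1=0, N2=0, N3=1, N4=1, N5=1 → Y1=1, Y2=1; observed Y1=0, Y2=1. Eliminates N2 stuck-at-0.
Only N4 stuck-at-0 is consistent with every test.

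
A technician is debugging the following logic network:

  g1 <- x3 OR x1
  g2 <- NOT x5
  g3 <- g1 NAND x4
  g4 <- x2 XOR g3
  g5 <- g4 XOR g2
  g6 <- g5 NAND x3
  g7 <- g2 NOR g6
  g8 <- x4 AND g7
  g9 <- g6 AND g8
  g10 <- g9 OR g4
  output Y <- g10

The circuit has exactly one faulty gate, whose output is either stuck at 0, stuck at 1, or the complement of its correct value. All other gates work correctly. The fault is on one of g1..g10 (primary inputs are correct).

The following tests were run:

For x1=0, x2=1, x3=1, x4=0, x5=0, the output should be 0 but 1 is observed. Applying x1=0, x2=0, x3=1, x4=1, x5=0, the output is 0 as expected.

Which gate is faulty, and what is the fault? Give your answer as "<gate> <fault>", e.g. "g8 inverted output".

Fault-free values for test 1 (x1=0, x2=1, x3=1, x4=0, x5=0): g1=1, g2=1, g3=1, g4=0, g5=1, g6=0, g7=0, g8=0, g9=0, g10=0, giving Y=0. Observed 1.
Test 1: faults giving observed 1 are {g3 stuck-at-0, g3 inverted output, g4 stuck-at-1, g4 inverted output, g9 stuck-at-1, g9 inverted output, g10 stuck-at-1, g10 inverted output}.
Test 2 (x1=0, x2=0, x3=1, x4=1, x5=0): fault-free g1=1, g2=1, g3=0, g4=0, g5=1, g6=0, g7=0, g8=0, g9=0, g10=0 → 0; observed 0. Eliminates g3 inverted output, g4 stuck-at-1, g4 inverted output, g9 stuck-at-1, g9 inverted output, g10 stuck-at-1, g10 inverted output.
Only g3 stuck-at-0 is consistent with every test.

g3 stuck-at-0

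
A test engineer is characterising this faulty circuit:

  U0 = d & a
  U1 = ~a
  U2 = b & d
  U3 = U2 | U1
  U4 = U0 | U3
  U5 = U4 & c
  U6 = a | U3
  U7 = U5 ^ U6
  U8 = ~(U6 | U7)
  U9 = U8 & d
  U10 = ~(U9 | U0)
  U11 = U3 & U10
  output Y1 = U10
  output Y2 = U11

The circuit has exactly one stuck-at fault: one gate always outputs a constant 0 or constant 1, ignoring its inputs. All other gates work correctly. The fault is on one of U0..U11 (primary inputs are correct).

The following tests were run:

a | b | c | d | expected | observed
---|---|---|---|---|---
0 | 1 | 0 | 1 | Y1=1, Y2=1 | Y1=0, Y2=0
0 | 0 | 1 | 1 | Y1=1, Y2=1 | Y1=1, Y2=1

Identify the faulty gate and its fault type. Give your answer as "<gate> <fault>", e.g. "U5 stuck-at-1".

U6 stuck-at-0

Fault-free values for test 1 (a=0, b=1, c=0, d=1): U0=0, U1=1, U2=1, U3=1, U4=1, U5=0, U6=1, U7=1, U8=0, U9=0, U10=1, U11=1, giving Y1=1, Y2=1. Observed Y1=0, Y2=0.
Test 1: faults giving observed Y1=0, Y2=0 are {U0 stuck-at-1, U3 stuck-at-0, U6 stuck-at-0, U8 stuck-at-1, U9 stuck-at-1, U10 stuck-at-0}.
Test 2 (a=0, b=0, c=1, d=1): fault-free U0=0, U1=1, U2=0, U3=1, U4=1, U5=1, U6=1, U7=0, U8=0, U9=0, U10=1, U11=1 → Y1=1, Y2=1; observed Y1=1, Y2=1. Eliminates U0 stuck-at-1, U3 stuck-at-0, U8 stuck-at-1, U9 stuck-at-1, U10 stuck-at-0.
Only U6 stuck-at-0 is consistent with every test.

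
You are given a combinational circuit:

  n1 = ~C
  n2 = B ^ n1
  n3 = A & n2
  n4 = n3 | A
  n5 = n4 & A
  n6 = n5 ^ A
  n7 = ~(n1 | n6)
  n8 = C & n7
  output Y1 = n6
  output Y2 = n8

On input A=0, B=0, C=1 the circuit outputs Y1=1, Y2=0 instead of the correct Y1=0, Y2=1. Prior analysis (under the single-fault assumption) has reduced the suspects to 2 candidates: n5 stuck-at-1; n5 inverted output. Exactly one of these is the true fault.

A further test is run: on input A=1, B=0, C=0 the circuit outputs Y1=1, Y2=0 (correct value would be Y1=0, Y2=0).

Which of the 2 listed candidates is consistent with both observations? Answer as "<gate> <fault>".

n5 inverted output

Evaluate each candidate on input A=1, B=0, C=0:
  n5 stuck-at-1: n1=1, n2=1, n3=1, n4=1, n5=1 [stuck-at-1], n6=0, n7=0, n8=0 → Y1=0, Y2=0 — eliminated
  n5 inverted output: n1=1, n2=1, n3=1, n4=1, n5=0 [inverted output], n6=1, n7=0, n8=0 → Y1=1, Y2=0 — matches
Only n5 inverted output reproduces the observed Y1=1, Y2=0.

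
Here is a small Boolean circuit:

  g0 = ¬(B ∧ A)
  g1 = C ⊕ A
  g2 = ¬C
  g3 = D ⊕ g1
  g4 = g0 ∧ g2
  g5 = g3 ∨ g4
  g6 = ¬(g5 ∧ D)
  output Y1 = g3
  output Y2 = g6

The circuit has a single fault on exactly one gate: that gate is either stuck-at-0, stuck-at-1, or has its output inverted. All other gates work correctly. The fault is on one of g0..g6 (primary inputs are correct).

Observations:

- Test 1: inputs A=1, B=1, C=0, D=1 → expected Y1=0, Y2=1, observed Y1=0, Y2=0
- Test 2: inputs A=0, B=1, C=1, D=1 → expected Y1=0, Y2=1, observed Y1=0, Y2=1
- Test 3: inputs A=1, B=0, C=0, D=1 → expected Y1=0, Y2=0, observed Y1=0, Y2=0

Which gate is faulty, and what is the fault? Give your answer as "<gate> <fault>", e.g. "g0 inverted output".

g0 stuck-at-1

Fault-free values for test 1 (A=1, B=1, C=0, D=1): g0=0, g1=1, g2=1, g3=0, g4=0, g5=0, g6=1, giving Y1=0, Y2=1. Observed Y1=0, Y2=0.
Test 1: faults giving observed Y1=0, Y2=0 are {g0 stuck-at-1, g0 inverted output, g4 stuck-at-1, g4 inverted output, g5 stuck-at-1, g5 inverted output, g6 stuck-at-0, g6 inverted output}.
Test 2 (A=0, B=1, C=1, D=1): fault-free g0=1, g1=1, g2=0, g3=0, g4=0, g5=0, g6=1 → Y1=0, Y2=1; observed Y1=0, Y2=1. Eliminates g4 stuck-at-1, g4 inverted output, g5 stuck-at-1, g5 inverted output, g6 stuck-at-0, g6 inverted output.
Test 3 (A=1, B=0, C=0, D=1): fault-free g0=1, g1=1, g2=1, g3=0, g4=1, g5=1, g6=0 → Y1=0, Y2=0; observed Y1=0, Y2=0. Eliminates g0 inverted output.
Only g0 stuck-at-1 is consistent with every test.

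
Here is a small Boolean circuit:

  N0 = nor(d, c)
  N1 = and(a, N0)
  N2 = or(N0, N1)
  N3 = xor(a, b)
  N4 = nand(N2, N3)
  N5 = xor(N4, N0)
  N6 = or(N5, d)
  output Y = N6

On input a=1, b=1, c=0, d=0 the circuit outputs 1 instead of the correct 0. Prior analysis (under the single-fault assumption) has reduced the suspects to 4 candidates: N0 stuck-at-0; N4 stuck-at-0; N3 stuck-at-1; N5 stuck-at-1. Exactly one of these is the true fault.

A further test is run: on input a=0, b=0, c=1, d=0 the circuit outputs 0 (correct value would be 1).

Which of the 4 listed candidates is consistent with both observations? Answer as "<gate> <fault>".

N4 stuck-at-0

Evaluate each candidate on input a=0, b=0, c=1, d=0:
  N0 stuck-at-0: N0=0 [stuck-at-0], N1=0, N2=0, N3=0, N4=1, N5=1, N6=1 → 1 — eliminated
  N4 stuck-at-0: N0=0, N1=0, N2=0, N3=0, N4=0 [stuck-at-0], N5=0, N6=0 → 0 — matches
  N3 stuck-at-1: N0=0, N1=0, N2=0, N3=1 [stuck-at-1], N4=1, N5=1, N6=1 → 1 — eliminated
  N5 stuck-at-1: N0=0, N1=0, N2=0, N3=0, N4=1, N5=1 [stuck-at-1], N6=1 → 1 — eliminated
Only N4 stuck-at-0 reproduces the observed 0.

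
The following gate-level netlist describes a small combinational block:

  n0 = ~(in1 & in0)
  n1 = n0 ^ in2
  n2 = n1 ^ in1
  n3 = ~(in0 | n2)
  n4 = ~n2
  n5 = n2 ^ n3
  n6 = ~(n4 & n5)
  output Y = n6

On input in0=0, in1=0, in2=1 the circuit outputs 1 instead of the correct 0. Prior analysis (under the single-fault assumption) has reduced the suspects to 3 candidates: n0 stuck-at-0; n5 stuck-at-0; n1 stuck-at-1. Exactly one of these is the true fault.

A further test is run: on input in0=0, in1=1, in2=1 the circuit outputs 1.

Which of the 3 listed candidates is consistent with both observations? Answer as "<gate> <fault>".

n5 stuck-at-0

Evaluate each candidate on input in0=0, in1=1, in2=1:
  n0 stuck-at-0: n0=0 [stuck-at-0], n1=1, n2=0, n3=1, n4=1, n5=1, n6=0 → 0 — eliminated
  n5 stuck-at-0: n0=1, n1=0, n2=1, n3=0, n4=0, n5=0 [stuck-at-0], n6=1 → 1 — matches
  n1 stuck-at-1: n0=1, n1=1 [stuck-at-1], n2=0, n3=1, n4=1, n5=1, n6=0 → 0 — eliminated
Only n5 stuck-at-0 reproduces the observed 1.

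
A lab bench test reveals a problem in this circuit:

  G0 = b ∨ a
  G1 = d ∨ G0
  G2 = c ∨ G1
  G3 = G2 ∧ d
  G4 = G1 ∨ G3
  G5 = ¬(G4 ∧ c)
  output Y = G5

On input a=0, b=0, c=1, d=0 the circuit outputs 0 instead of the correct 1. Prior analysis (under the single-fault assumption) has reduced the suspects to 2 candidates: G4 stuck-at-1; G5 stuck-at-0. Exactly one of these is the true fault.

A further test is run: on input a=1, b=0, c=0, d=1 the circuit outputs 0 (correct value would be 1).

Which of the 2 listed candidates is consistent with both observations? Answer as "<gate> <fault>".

Evaluate each candidate on input a=1, b=0, c=0, d=1:
  G4 stuck-at-1: G0=1, G1=1, G2=1, G3=1, G4=1 [stuck-at-1], G5=1 → 1 — eliminated
  G5 stuck-at-0: G0=1, G1=1, G2=1, G3=1, G4=1, G5=0 [stuck-at-0] → 0 — matches
Only G5 stuck-at-0 reproduces the observed 0.

G5 stuck-at-0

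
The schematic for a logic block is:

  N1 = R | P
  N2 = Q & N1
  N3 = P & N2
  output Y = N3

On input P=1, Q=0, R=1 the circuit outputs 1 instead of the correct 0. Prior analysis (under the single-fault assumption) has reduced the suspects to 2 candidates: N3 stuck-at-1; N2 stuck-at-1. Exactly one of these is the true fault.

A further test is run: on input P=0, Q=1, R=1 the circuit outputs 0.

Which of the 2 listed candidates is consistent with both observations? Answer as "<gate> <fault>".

Evaluate each candidate on input P=0, Q=1, R=1:
  N3 stuck-at-1: N1=1, N2=1, N3=1 [stuck-at-1] → 1 — eliminated
  N2 stuck-at-1: N1=1, N2=1 [stuck-at-1], N3=0 → 0 — matches
Only N2 stuck-at-1 reproduces the observed 0.

N2 stuck-at-1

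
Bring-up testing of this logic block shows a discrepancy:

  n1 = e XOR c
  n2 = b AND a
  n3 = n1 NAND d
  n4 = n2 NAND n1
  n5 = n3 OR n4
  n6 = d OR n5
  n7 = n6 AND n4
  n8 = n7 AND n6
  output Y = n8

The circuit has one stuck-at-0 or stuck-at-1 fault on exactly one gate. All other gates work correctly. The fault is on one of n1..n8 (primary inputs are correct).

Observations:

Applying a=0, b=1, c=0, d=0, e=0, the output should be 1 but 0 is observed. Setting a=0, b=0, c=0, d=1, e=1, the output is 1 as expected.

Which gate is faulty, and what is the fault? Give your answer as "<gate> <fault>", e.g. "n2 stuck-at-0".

n5 stuck-at-0

Fault-free values for test 1 (a=0, b=1, c=0, d=0, e=0): n1=0, n2=0, n3=1, n4=1, n5=1, n6=1, n7=1, n8=1, giving Y=1. Observed 0.
Test 1: faults giving observed 0 are {n4 stuck-at-0, n5 stuck-at-0, n6 stuck-at-0, n7 stuck-at-0, n8 stuck-at-0}.
Test 2 (a=0, b=0, c=0, d=1, e=1): fault-free n1=1, n2=0, n3=0, n4=1, n5=1, n6=1, n7=1, n8=1 → 1; observed 1. Eliminates n4 stuck-at-0, n6 stuck-at-0, n7 stuck-at-0, n8 stuck-at-0.
Only n5 stuck-at-0 is consistent with every test.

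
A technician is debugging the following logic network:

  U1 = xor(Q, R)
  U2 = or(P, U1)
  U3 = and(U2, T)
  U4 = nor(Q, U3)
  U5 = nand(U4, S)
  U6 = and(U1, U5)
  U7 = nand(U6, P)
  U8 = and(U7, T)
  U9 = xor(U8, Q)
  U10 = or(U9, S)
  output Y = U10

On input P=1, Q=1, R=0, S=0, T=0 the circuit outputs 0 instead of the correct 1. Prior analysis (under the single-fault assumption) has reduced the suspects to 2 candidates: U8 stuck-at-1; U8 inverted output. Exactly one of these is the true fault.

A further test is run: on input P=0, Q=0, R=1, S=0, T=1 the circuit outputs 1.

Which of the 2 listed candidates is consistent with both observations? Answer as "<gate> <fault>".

Evaluate each candidate on input P=0, Q=0, R=1, S=0, T=1:
  U8 stuck-at-1: U1=1, U2=1, U3=1, U4=0, U5=1, U6=1, U7=1, U8=1 [stuck-at-1], U9=1, U10=1 → 1 — matches
  U8 inverted output: U1=1, U2=1, U3=1, U4=0, U5=1, U6=1, U7=1, U8=0 [inverted output], U9=0, U10=0 → 0 — eliminated
Only U8 stuck-at-1 reproduces the observed 1.

U8 stuck-at-1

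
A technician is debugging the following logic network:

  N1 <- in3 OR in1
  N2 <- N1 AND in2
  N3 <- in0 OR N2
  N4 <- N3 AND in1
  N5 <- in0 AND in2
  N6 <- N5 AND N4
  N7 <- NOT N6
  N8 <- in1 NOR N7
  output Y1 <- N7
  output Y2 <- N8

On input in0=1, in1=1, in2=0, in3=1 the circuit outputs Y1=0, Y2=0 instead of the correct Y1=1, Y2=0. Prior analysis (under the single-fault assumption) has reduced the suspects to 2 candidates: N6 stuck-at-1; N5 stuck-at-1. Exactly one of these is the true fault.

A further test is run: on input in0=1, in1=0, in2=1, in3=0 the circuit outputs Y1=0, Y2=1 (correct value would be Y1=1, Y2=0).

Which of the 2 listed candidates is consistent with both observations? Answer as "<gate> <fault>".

Evaluate each candidate on input in0=1, in1=0, in2=1, in3=0:
  N6 stuck-at-1: N1=0, N2=0, N3=1, N4=0, N5=1, N6=1 [stuck-at-1], N7=0, N8=1 → Y1=0, Y2=1 — matches
  N5 stuck-at-1: N1=0, N2=0, N3=1, N4=0, N5=1 [stuck-at-1], N6=0, N7=1, N8=0 → Y1=1, Y2=0 — eliminated
Only N6 stuck-at-1 reproduces the observed Y1=0, Y2=1.

N6 stuck-at-1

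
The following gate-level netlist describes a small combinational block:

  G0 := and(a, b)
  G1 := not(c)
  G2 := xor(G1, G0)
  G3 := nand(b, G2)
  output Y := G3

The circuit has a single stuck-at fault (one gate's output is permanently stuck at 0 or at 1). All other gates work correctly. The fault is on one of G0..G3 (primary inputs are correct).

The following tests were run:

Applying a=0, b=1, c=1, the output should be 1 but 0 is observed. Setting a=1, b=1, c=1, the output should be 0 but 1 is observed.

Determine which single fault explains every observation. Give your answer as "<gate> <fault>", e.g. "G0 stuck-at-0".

G1 stuck-at-1

Fault-free values for test 1 (a=0, b=1, c=1): G0=0, G1=0, G2=0, G3=1, giving Y=1. Observed 0.
Test 1: faults giving observed 0 are {G0 stuck-at-1, G1 stuck-at-1, G2 stuck-at-1, G3 stuck-at-0}.
Test 2 (a=1, b=1, c=1): fault-free G0=1, G1=0, G2=1, G3=0 → 0; observed 1. Eliminates G0 stuck-at-1, G2 stuck-at-1, G3 stuck-at-0.
Only G1 stuck-at-1 is consistent with every test.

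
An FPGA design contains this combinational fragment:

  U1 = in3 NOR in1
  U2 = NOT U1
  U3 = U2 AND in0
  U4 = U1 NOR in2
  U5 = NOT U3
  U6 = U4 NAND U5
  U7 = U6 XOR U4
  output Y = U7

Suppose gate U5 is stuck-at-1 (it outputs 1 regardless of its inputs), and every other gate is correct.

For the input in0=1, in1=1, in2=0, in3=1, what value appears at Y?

1

Propagate with U5 forced: U1=0, U2=1, U3=1, U4=1, U5=1 [stuck-at-1], U6=0, U7=1.
So Y = 1. (Without the fault it would be 0.)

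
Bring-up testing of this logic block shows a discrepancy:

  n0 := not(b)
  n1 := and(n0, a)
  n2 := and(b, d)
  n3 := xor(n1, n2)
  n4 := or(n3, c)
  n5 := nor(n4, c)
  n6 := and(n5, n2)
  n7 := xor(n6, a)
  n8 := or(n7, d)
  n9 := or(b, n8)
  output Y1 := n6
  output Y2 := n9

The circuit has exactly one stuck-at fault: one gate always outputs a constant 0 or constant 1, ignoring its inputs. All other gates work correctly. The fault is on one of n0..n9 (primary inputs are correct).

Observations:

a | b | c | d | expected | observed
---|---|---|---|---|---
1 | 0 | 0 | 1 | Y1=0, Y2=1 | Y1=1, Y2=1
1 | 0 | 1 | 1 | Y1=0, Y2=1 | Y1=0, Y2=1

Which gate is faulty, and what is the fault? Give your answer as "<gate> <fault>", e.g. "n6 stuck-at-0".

Fault-free values for test 1 (a=1, b=0, c=0, d=1): n0=1, n1=1, n2=0, n3=1, n4=1, n5=0, n6=0, n7=1, n8=1, n9=1, giving Y1=0, Y2=1. Observed Y1=1, Y2=1.
Test 1: faults giving observed Y1=1, Y2=1 are {n2 stuck-at-1, n6 stuck-at-1}.
Test 2 (a=1, b=0, c=1, d=1): fault-free n0=1, n1=1, n2=0, n3=1, n4=1, n5=0, n6=0, n7=1, n8=1, n9=1 → Y1=0, Y2=1; observed Y1=0, Y2=1. Eliminates n6 stuck-at-1.
Only n2 stuck-at-1 is consistent with every test.

n2 stuck-at-1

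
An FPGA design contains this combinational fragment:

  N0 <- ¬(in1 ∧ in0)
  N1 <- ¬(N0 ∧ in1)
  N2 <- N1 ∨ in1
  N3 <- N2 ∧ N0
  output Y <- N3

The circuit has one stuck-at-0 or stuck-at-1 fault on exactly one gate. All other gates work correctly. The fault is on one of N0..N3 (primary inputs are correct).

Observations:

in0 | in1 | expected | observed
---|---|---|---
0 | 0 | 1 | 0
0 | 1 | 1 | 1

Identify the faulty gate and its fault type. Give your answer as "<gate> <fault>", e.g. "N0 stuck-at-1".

N1 stuck-at-0

Fault-free values for test 1 (in0=0, in1=0): N0=1, N1=1, N2=1, N3=1, giving Y=1. Observed 0.
Test 1: faults giving observed 0 are {N0 stuck-at-0, N1 stuck-at-0, N2 stuck-at-0, N3 stuck-at-0}.
Test 2 (in0=0, in1=1): fault-free N0=1, N1=0, N2=1, N3=1 → 1; observed 1. Eliminates N0 stuck-at-0, N2 stuck-at-0, N3 stuck-at-0.
Only N1 stuck-at-0 is consistent with every test.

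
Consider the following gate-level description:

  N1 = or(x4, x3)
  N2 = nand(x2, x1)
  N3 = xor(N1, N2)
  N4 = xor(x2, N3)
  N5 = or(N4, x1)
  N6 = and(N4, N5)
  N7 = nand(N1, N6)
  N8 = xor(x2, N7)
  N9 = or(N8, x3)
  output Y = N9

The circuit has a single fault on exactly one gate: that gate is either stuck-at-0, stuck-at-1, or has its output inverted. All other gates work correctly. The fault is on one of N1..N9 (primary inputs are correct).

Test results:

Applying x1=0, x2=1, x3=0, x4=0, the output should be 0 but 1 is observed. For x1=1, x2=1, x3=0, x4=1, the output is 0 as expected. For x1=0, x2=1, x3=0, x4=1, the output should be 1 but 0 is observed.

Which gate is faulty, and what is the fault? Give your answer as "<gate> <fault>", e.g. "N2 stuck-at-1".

N1 inverted output

Fault-free values for test 1 (x1=0, x2=1, x3=0, x4=0): N1=0, N2=1, N3=1, N4=0, N5=0, N6=0, N7=1, N8=0, N9=0, giving Y=0. Observed 1.
Test 1: faults giving observed 1 are {N1 stuck-at-1, N1 inverted output, N7 stuck-at-0, N7 inverted output, N8 stuck-at-1, N8 inverted output, N9 stuck-at-1, N9 inverted output}.
Test 2 (x1=1, x2=1, x3=0, x4=1): fault-free N1=1, N2=0, N3=1, N4=0, N5=1, N6=0, N7=1, N8=0, N9=0 → 0; observed 0. Eliminates N7 stuck-at-0, N7 inverted output, N8 stuck-at-1, N8 inverted output, N9 stuck-at-1, N9 inverted output.
Test 3 (x1=0, x2=1, x3=0, x4=1): fault-free N1=1, N2=1, N3=0, N4=1, N5=1, N6=1, N7=0, N8=1, N9=1 → 1; observed 0. Eliminates N1 stuck-at-1.
Only N1 inverted output is consistent with every test.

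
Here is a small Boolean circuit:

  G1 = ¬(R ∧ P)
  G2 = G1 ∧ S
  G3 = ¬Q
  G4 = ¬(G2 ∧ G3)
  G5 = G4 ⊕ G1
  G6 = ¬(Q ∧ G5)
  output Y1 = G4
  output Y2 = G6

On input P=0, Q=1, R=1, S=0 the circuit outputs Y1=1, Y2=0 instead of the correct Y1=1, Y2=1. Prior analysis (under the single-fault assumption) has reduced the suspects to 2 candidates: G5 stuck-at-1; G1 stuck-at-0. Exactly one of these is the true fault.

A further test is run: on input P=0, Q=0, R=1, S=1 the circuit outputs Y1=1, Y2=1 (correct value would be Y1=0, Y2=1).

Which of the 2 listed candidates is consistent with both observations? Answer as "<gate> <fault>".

Evaluate each candidate on input P=0, Q=0, R=1, S=1:
  G5 stuck-at-1: G1=1, G2=1, G3=1, G4=0, G5=1 [stuck-at-1], G6=1 → Y1=0, Y2=1 — eliminated
  G1 stuck-at-0: G1=0 [stuck-at-0], G2=0, G3=1, G4=1, G5=1, G6=1 → Y1=1, Y2=1 — matches
Only G1 stuck-at-0 reproduces the observed Y1=1, Y2=1.

G1 stuck-at-0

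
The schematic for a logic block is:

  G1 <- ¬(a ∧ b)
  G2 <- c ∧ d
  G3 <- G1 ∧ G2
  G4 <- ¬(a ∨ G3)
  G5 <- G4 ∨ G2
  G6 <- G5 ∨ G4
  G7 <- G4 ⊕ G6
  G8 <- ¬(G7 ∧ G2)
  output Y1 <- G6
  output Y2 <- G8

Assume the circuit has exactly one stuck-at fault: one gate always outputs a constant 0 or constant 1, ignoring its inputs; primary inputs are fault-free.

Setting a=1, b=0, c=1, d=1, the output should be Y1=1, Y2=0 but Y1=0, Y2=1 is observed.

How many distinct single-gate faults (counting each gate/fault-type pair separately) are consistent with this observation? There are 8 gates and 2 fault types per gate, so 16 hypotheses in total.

3

Fault-free: G1=1, G2=1, G3=1, G4=0, G5=1, G6=1, G7=1, G8=0 → Y1=1, Y2=0. Observed Y1=0, Y2=1.
  G1: none of the 2 fault types match ✗
  G2: stuck-at-0 ✓; others ✗
  G3: none of the 2 fault types match ✗
  G4: none of the 2 fault types match ✗
  G5: stuck-at-0 ✓; others ✗
  G6: stuck-at-0 ✓; others ✗
  G7: none of the 2 fault types match ✗
  G8: none of the 2 fault types match ✗
Consistent faults: {G2 stuck-at-0, G5 stuck-at-0, G6 stuck-at-0} — 3 in all.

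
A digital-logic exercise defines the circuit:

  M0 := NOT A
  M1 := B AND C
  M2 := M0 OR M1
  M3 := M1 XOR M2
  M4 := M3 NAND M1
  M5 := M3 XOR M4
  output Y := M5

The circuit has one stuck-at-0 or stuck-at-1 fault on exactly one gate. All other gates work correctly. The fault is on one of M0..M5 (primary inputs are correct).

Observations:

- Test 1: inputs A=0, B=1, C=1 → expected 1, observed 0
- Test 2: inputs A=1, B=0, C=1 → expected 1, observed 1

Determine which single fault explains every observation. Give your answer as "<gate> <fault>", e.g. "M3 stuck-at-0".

Fault-free values for test 1 (A=0, B=1, C=1): M0=1, M1=1, M2=1, M3=0, M4=1, M5=1, giving Y=1. Observed 0.
Test 1: faults giving observed 0 are {M1 stuck-at-0, M4 stuck-at-0, M5 stuck-at-0}.
Test 2 (A=1, B=0, C=1): fault-free M0=0, M1=0, M2=0, M3=0, M4=1, M5=1 → 1; observed 1. Eliminates M4 stuck-at-0, M5 stuck-at-0.
Only M1 stuck-at-0 is consistent with every test.

M1 stuck-at-0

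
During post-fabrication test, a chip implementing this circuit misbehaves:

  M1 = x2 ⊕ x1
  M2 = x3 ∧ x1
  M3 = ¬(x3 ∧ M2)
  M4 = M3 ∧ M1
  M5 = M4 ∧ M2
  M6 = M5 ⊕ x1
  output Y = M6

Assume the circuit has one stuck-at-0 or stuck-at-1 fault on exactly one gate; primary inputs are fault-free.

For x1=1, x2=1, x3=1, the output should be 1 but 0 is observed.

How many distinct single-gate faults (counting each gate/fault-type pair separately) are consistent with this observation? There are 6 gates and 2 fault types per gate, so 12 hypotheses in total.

Fault-free: M1=0, M2=1, M3=0, M4=0, M5=0, M6=1 → 1. Observed 0.
  M1 stuck-at-0: output 1 ✗
  M1 stuck-at-1: output 1 ✗
  M2 stuck-at-0: output 1 ✗
  M2 stuck-at-1: output 1 ✗
  M3 stuck-at-0: output 1 ✗
  M3 stuck-at-1: output 1 ✗
  M4 stuck-at-0: output 1 ✗
  M4 stuck-at-1: output 0 ✓
  M5 stuck-at-0: output 1 ✗
  M5 stuck-at-1: output 0 ✓
  M6 stuck-at-0: output 0 ✓
  M6 stuck-at-1: output 1 ✗
Consistent faults: {M4 stuck-at-1, M5 stuck-at-1, M6 stuck-at-0} — 3 in all.

3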